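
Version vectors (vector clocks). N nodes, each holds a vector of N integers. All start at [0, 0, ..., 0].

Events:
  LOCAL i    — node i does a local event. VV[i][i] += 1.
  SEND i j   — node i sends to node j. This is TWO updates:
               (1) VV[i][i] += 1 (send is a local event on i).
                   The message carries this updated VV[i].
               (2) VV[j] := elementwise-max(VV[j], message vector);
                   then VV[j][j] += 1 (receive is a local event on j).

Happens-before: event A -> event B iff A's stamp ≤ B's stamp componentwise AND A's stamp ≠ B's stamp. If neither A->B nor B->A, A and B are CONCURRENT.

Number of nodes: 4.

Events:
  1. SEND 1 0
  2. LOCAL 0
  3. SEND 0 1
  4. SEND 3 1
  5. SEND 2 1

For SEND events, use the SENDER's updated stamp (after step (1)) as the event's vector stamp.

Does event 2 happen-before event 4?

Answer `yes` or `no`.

Initial: VV[0]=[0, 0, 0, 0]
Initial: VV[1]=[0, 0, 0, 0]
Initial: VV[2]=[0, 0, 0, 0]
Initial: VV[3]=[0, 0, 0, 0]
Event 1: SEND 1->0: VV[1][1]++ -> VV[1]=[0, 1, 0, 0], msg_vec=[0, 1, 0, 0]; VV[0]=max(VV[0],msg_vec) then VV[0][0]++ -> VV[0]=[1, 1, 0, 0]
Event 2: LOCAL 0: VV[0][0]++ -> VV[0]=[2, 1, 0, 0]
Event 3: SEND 0->1: VV[0][0]++ -> VV[0]=[3, 1, 0, 0], msg_vec=[3, 1, 0, 0]; VV[1]=max(VV[1],msg_vec) then VV[1][1]++ -> VV[1]=[3, 2, 0, 0]
Event 4: SEND 3->1: VV[3][3]++ -> VV[3]=[0, 0, 0, 1], msg_vec=[0, 0, 0, 1]; VV[1]=max(VV[1],msg_vec) then VV[1][1]++ -> VV[1]=[3, 3, 0, 1]
Event 5: SEND 2->1: VV[2][2]++ -> VV[2]=[0, 0, 1, 0], msg_vec=[0, 0, 1, 0]; VV[1]=max(VV[1],msg_vec) then VV[1][1]++ -> VV[1]=[3, 4, 1, 1]
Event 2 stamp: [2, 1, 0, 0]
Event 4 stamp: [0, 0, 0, 1]
[2, 1, 0, 0] <= [0, 0, 0, 1]? False. Equal? False. Happens-before: False

Answer: no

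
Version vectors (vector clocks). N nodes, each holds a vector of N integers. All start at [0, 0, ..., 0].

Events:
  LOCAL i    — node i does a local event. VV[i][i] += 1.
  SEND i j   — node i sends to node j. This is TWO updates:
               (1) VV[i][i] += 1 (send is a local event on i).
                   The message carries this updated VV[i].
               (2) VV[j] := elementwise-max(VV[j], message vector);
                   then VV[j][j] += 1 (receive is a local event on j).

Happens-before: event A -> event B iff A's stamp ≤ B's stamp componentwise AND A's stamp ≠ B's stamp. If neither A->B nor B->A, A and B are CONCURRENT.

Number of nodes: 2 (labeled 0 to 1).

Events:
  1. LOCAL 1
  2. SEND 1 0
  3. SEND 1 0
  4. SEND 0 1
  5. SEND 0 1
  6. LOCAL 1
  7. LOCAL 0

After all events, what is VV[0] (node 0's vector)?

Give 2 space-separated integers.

Answer: 5 3

Derivation:
Initial: VV[0]=[0, 0]
Initial: VV[1]=[0, 0]
Event 1: LOCAL 1: VV[1][1]++ -> VV[1]=[0, 1]
Event 2: SEND 1->0: VV[1][1]++ -> VV[1]=[0, 2], msg_vec=[0, 2]; VV[0]=max(VV[0],msg_vec) then VV[0][0]++ -> VV[0]=[1, 2]
Event 3: SEND 1->0: VV[1][1]++ -> VV[1]=[0, 3], msg_vec=[0, 3]; VV[0]=max(VV[0],msg_vec) then VV[0][0]++ -> VV[0]=[2, 3]
Event 4: SEND 0->1: VV[0][0]++ -> VV[0]=[3, 3], msg_vec=[3, 3]; VV[1]=max(VV[1],msg_vec) then VV[1][1]++ -> VV[1]=[3, 4]
Event 5: SEND 0->1: VV[0][0]++ -> VV[0]=[4, 3], msg_vec=[4, 3]; VV[1]=max(VV[1],msg_vec) then VV[1][1]++ -> VV[1]=[4, 5]
Event 6: LOCAL 1: VV[1][1]++ -> VV[1]=[4, 6]
Event 7: LOCAL 0: VV[0][0]++ -> VV[0]=[5, 3]
Final vectors: VV[0]=[5, 3]; VV[1]=[4, 6]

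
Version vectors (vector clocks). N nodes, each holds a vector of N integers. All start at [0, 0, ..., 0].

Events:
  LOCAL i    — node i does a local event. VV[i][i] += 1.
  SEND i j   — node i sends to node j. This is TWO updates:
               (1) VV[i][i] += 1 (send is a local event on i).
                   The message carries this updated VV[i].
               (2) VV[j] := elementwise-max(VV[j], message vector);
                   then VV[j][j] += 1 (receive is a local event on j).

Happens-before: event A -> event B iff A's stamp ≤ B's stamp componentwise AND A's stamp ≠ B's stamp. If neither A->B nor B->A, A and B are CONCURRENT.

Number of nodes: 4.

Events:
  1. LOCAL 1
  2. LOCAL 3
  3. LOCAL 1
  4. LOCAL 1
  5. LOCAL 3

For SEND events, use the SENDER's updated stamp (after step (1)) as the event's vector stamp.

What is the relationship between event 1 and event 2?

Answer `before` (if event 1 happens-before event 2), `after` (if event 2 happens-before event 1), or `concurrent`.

Answer: concurrent

Derivation:
Initial: VV[0]=[0, 0, 0, 0]
Initial: VV[1]=[0, 0, 0, 0]
Initial: VV[2]=[0, 0, 0, 0]
Initial: VV[3]=[0, 0, 0, 0]
Event 1: LOCAL 1: VV[1][1]++ -> VV[1]=[0, 1, 0, 0]
Event 2: LOCAL 3: VV[3][3]++ -> VV[3]=[0, 0, 0, 1]
Event 3: LOCAL 1: VV[1][1]++ -> VV[1]=[0, 2, 0, 0]
Event 4: LOCAL 1: VV[1][1]++ -> VV[1]=[0, 3, 0, 0]
Event 5: LOCAL 3: VV[3][3]++ -> VV[3]=[0, 0, 0, 2]
Event 1 stamp: [0, 1, 0, 0]
Event 2 stamp: [0, 0, 0, 1]
[0, 1, 0, 0] <= [0, 0, 0, 1]? False
[0, 0, 0, 1] <= [0, 1, 0, 0]? False
Relation: concurrent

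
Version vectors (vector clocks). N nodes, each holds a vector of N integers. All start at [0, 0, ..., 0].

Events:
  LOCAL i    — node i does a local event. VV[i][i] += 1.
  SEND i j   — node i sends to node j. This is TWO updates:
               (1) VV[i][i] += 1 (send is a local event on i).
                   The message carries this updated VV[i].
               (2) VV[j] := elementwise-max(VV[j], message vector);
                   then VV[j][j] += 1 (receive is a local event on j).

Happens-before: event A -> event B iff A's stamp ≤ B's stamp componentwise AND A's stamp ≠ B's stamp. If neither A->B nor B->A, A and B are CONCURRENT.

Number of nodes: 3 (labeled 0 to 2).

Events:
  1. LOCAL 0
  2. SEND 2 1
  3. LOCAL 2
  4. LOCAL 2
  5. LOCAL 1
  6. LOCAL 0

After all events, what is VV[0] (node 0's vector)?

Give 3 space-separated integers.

Initial: VV[0]=[0, 0, 0]
Initial: VV[1]=[0, 0, 0]
Initial: VV[2]=[0, 0, 0]
Event 1: LOCAL 0: VV[0][0]++ -> VV[0]=[1, 0, 0]
Event 2: SEND 2->1: VV[2][2]++ -> VV[2]=[0, 0, 1], msg_vec=[0, 0, 1]; VV[1]=max(VV[1],msg_vec) then VV[1][1]++ -> VV[1]=[0, 1, 1]
Event 3: LOCAL 2: VV[2][2]++ -> VV[2]=[0, 0, 2]
Event 4: LOCAL 2: VV[2][2]++ -> VV[2]=[0, 0, 3]
Event 5: LOCAL 1: VV[1][1]++ -> VV[1]=[0, 2, 1]
Event 6: LOCAL 0: VV[0][0]++ -> VV[0]=[2, 0, 0]
Final vectors: VV[0]=[2, 0, 0]; VV[1]=[0, 2, 1]; VV[2]=[0, 0, 3]

Answer: 2 0 0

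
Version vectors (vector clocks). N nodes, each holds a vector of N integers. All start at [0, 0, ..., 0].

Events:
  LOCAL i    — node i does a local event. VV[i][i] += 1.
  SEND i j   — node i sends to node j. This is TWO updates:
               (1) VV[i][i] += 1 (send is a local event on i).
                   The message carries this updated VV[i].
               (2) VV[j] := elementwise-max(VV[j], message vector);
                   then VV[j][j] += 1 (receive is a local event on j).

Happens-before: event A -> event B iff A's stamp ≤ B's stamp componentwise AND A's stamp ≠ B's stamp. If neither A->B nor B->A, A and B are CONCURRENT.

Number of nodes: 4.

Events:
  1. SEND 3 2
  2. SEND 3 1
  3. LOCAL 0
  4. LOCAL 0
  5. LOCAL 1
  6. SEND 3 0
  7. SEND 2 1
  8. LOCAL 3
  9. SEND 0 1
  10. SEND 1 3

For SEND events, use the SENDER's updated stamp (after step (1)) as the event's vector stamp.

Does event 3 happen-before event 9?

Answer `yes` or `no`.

Answer: yes

Derivation:
Initial: VV[0]=[0, 0, 0, 0]
Initial: VV[1]=[0, 0, 0, 0]
Initial: VV[2]=[0, 0, 0, 0]
Initial: VV[3]=[0, 0, 0, 0]
Event 1: SEND 3->2: VV[3][3]++ -> VV[3]=[0, 0, 0, 1], msg_vec=[0, 0, 0, 1]; VV[2]=max(VV[2],msg_vec) then VV[2][2]++ -> VV[2]=[0, 0, 1, 1]
Event 2: SEND 3->1: VV[3][3]++ -> VV[3]=[0, 0, 0, 2], msg_vec=[0, 0, 0, 2]; VV[1]=max(VV[1],msg_vec) then VV[1][1]++ -> VV[1]=[0, 1, 0, 2]
Event 3: LOCAL 0: VV[0][0]++ -> VV[0]=[1, 0, 0, 0]
Event 4: LOCAL 0: VV[0][0]++ -> VV[0]=[2, 0, 0, 0]
Event 5: LOCAL 1: VV[1][1]++ -> VV[1]=[0, 2, 0, 2]
Event 6: SEND 3->0: VV[3][3]++ -> VV[3]=[0, 0, 0, 3], msg_vec=[0, 0, 0, 3]; VV[0]=max(VV[0],msg_vec) then VV[0][0]++ -> VV[0]=[3, 0, 0, 3]
Event 7: SEND 2->1: VV[2][2]++ -> VV[2]=[0, 0, 2, 1], msg_vec=[0, 0, 2, 1]; VV[1]=max(VV[1],msg_vec) then VV[1][1]++ -> VV[1]=[0, 3, 2, 2]
Event 8: LOCAL 3: VV[3][3]++ -> VV[3]=[0, 0, 0, 4]
Event 9: SEND 0->1: VV[0][0]++ -> VV[0]=[4, 0, 0, 3], msg_vec=[4, 0, 0, 3]; VV[1]=max(VV[1],msg_vec) then VV[1][1]++ -> VV[1]=[4, 4, 2, 3]
Event 10: SEND 1->3: VV[1][1]++ -> VV[1]=[4, 5, 2, 3], msg_vec=[4, 5, 2, 3]; VV[3]=max(VV[3],msg_vec) then VV[3][3]++ -> VV[3]=[4, 5, 2, 5]
Event 3 stamp: [1, 0, 0, 0]
Event 9 stamp: [4, 0, 0, 3]
[1, 0, 0, 0] <= [4, 0, 0, 3]? True. Equal? False. Happens-before: True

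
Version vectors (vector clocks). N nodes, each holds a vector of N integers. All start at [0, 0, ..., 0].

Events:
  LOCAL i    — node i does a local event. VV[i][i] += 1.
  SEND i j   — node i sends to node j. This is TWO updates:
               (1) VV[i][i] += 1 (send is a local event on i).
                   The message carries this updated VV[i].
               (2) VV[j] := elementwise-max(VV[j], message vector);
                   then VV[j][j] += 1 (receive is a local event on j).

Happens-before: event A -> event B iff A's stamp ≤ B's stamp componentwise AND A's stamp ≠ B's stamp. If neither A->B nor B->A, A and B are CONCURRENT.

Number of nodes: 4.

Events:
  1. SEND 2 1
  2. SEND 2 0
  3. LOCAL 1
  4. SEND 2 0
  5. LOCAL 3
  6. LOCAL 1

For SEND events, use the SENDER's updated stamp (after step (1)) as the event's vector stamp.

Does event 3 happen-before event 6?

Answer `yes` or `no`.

Answer: yes

Derivation:
Initial: VV[0]=[0, 0, 0, 0]
Initial: VV[1]=[0, 0, 0, 0]
Initial: VV[2]=[0, 0, 0, 0]
Initial: VV[3]=[0, 0, 0, 0]
Event 1: SEND 2->1: VV[2][2]++ -> VV[2]=[0, 0, 1, 0], msg_vec=[0, 0, 1, 0]; VV[1]=max(VV[1],msg_vec) then VV[1][1]++ -> VV[1]=[0, 1, 1, 0]
Event 2: SEND 2->0: VV[2][2]++ -> VV[2]=[0, 0, 2, 0], msg_vec=[0, 0, 2, 0]; VV[0]=max(VV[0],msg_vec) then VV[0][0]++ -> VV[0]=[1, 0, 2, 0]
Event 3: LOCAL 1: VV[1][1]++ -> VV[1]=[0, 2, 1, 0]
Event 4: SEND 2->0: VV[2][2]++ -> VV[2]=[0, 0, 3, 0], msg_vec=[0, 0, 3, 0]; VV[0]=max(VV[0],msg_vec) then VV[0][0]++ -> VV[0]=[2, 0, 3, 0]
Event 5: LOCAL 3: VV[3][3]++ -> VV[3]=[0, 0, 0, 1]
Event 6: LOCAL 1: VV[1][1]++ -> VV[1]=[0, 3, 1, 0]
Event 3 stamp: [0, 2, 1, 0]
Event 6 stamp: [0, 3, 1, 0]
[0, 2, 1, 0] <= [0, 3, 1, 0]? True. Equal? False. Happens-before: True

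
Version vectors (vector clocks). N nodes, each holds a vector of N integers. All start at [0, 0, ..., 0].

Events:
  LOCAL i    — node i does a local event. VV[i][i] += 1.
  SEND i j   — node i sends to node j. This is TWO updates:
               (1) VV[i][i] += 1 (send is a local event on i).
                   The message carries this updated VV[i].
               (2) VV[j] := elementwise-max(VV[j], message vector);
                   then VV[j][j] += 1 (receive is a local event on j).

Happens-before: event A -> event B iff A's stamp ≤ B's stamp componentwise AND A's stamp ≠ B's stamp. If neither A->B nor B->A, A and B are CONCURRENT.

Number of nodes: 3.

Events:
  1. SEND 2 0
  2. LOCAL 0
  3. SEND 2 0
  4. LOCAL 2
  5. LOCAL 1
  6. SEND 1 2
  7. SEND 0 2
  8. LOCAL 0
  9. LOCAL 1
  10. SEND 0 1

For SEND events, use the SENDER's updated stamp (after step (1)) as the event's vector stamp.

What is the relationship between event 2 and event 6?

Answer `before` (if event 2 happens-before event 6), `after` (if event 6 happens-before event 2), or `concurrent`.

Initial: VV[0]=[0, 0, 0]
Initial: VV[1]=[0, 0, 0]
Initial: VV[2]=[0, 0, 0]
Event 1: SEND 2->0: VV[2][2]++ -> VV[2]=[0, 0, 1], msg_vec=[0, 0, 1]; VV[0]=max(VV[0],msg_vec) then VV[0][0]++ -> VV[0]=[1, 0, 1]
Event 2: LOCAL 0: VV[0][0]++ -> VV[0]=[2, 0, 1]
Event 3: SEND 2->0: VV[2][2]++ -> VV[2]=[0, 0, 2], msg_vec=[0, 0, 2]; VV[0]=max(VV[0],msg_vec) then VV[0][0]++ -> VV[0]=[3, 0, 2]
Event 4: LOCAL 2: VV[2][2]++ -> VV[2]=[0, 0, 3]
Event 5: LOCAL 1: VV[1][1]++ -> VV[1]=[0, 1, 0]
Event 6: SEND 1->2: VV[1][1]++ -> VV[1]=[0, 2, 0], msg_vec=[0, 2, 0]; VV[2]=max(VV[2],msg_vec) then VV[2][2]++ -> VV[2]=[0, 2, 4]
Event 7: SEND 0->2: VV[0][0]++ -> VV[0]=[4, 0, 2], msg_vec=[4, 0, 2]; VV[2]=max(VV[2],msg_vec) then VV[2][2]++ -> VV[2]=[4, 2, 5]
Event 8: LOCAL 0: VV[0][0]++ -> VV[0]=[5, 0, 2]
Event 9: LOCAL 1: VV[1][1]++ -> VV[1]=[0, 3, 0]
Event 10: SEND 0->1: VV[0][0]++ -> VV[0]=[6, 0, 2], msg_vec=[6, 0, 2]; VV[1]=max(VV[1],msg_vec) then VV[1][1]++ -> VV[1]=[6, 4, 2]
Event 2 stamp: [2, 0, 1]
Event 6 stamp: [0, 2, 0]
[2, 0, 1] <= [0, 2, 0]? False
[0, 2, 0] <= [2, 0, 1]? False
Relation: concurrent

Answer: concurrent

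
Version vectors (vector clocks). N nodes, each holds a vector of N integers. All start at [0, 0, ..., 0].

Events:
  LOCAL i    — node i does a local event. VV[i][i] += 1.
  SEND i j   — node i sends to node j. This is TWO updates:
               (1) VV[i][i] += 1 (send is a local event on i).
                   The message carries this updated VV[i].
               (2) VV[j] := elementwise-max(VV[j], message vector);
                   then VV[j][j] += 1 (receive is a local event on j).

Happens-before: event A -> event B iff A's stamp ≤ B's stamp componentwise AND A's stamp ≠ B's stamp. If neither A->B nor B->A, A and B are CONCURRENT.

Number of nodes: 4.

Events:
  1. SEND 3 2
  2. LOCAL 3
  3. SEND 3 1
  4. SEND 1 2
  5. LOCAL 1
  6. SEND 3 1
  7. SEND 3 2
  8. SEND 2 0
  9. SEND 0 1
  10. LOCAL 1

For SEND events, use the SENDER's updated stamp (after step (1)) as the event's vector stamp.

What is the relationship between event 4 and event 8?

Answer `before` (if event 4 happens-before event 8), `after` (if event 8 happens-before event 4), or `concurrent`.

Answer: before

Derivation:
Initial: VV[0]=[0, 0, 0, 0]
Initial: VV[1]=[0, 0, 0, 0]
Initial: VV[2]=[0, 0, 0, 0]
Initial: VV[3]=[0, 0, 0, 0]
Event 1: SEND 3->2: VV[3][3]++ -> VV[3]=[0, 0, 0, 1], msg_vec=[0, 0, 0, 1]; VV[2]=max(VV[2],msg_vec) then VV[2][2]++ -> VV[2]=[0, 0, 1, 1]
Event 2: LOCAL 3: VV[3][3]++ -> VV[3]=[0, 0, 0, 2]
Event 3: SEND 3->1: VV[3][3]++ -> VV[3]=[0, 0, 0, 3], msg_vec=[0, 0, 0, 3]; VV[1]=max(VV[1],msg_vec) then VV[1][1]++ -> VV[1]=[0, 1, 0, 3]
Event 4: SEND 1->2: VV[1][1]++ -> VV[1]=[0, 2, 0, 3], msg_vec=[0, 2, 0, 3]; VV[2]=max(VV[2],msg_vec) then VV[2][2]++ -> VV[2]=[0, 2, 2, 3]
Event 5: LOCAL 1: VV[1][1]++ -> VV[1]=[0, 3, 0, 3]
Event 6: SEND 3->1: VV[3][3]++ -> VV[3]=[0, 0, 0, 4], msg_vec=[0, 0, 0, 4]; VV[1]=max(VV[1],msg_vec) then VV[1][1]++ -> VV[1]=[0, 4, 0, 4]
Event 7: SEND 3->2: VV[3][3]++ -> VV[3]=[0, 0, 0, 5], msg_vec=[0, 0, 0, 5]; VV[2]=max(VV[2],msg_vec) then VV[2][2]++ -> VV[2]=[0, 2, 3, 5]
Event 8: SEND 2->0: VV[2][2]++ -> VV[2]=[0, 2, 4, 5], msg_vec=[0, 2, 4, 5]; VV[0]=max(VV[0],msg_vec) then VV[0][0]++ -> VV[0]=[1, 2, 4, 5]
Event 9: SEND 0->1: VV[0][0]++ -> VV[0]=[2, 2, 4, 5], msg_vec=[2, 2, 4, 5]; VV[1]=max(VV[1],msg_vec) then VV[1][1]++ -> VV[1]=[2, 5, 4, 5]
Event 10: LOCAL 1: VV[1][1]++ -> VV[1]=[2, 6, 4, 5]
Event 4 stamp: [0, 2, 0, 3]
Event 8 stamp: [0, 2, 4, 5]
[0, 2, 0, 3] <= [0, 2, 4, 5]? True
[0, 2, 4, 5] <= [0, 2, 0, 3]? False
Relation: before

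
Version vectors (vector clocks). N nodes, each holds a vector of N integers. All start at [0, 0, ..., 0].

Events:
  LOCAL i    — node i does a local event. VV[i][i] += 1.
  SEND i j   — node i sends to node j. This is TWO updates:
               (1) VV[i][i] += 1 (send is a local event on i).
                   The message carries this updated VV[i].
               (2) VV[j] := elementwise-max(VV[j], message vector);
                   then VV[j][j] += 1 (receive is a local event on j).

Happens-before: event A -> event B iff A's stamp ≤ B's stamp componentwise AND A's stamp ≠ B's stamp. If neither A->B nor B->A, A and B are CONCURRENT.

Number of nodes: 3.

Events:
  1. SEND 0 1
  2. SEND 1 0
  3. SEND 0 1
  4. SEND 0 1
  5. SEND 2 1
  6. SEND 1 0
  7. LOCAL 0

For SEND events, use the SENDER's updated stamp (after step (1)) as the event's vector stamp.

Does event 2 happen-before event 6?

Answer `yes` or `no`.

Initial: VV[0]=[0, 0, 0]
Initial: VV[1]=[0, 0, 0]
Initial: VV[2]=[0, 0, 0]
Event 1: SEND 0->1: VV[0][0]++ -> VV[0]=[1, 0, 0], msg_vec=[1, 0, 0]; VV[1]=max(VV[1],msg_vec) then VV[1][1]++ -> VV[1]=[1, 1, 0]
Event 2: SEND 1->0: VV[1][1]++ -> VV[1]=[1, 2, 0], msg_vec=[1, 2, 0]; VV[0]=max(VV[0],msg_vec) then VV[0][0]++ -> VV[0]=[2, 2, 0]
Event 3: SEND 0->1: VV[0][0]++ -> VV[0]=[3, 2, 0], msg_vec=[3, 2, 0]; VV[1]=max(VV[1],msg_vec) then VV[1][1]++ -> VV[1]=[3, 3, 0]
Event 4: SEND 0->1: VV[0][0]++ -> VV[0]=[4, 2, 0], msg_vec=[4, 2, 0]; VV[1]=max(VV[1],msg_vec) then VV[1][1]++ -> VV[1]=[4, 4, 0]
Event 5: SEND 2->1: VV[2][2]++ -> VV[2]=[0, 0, 1], msg_vec=[0, 0, 1]; VV[1]=max(VV[1],msg_vec) then VV[1][1]++ -> VV[1]=[4, 5, 1]
Event 6: SEND 1->0: VV[1][1]++ -> VV[1]=[4, 6, 1], msg_vec=[4, 6, 1]; VV[0]=max(VV[0],msg_vec) then VV[0][0]++ -> VV[0]=[5, 6, 1]
Event 7: LOCAL 0: VV[0][0]++ -> VV[0]=[6, 6, 1]
Event 2 stamp: [1, 2, 0]
Event 6 stamp: [4, 6, 1]
[1, 2, 0] <= [4, 6, 1]? True. Equal? False. Happens-before: True

Answer: yes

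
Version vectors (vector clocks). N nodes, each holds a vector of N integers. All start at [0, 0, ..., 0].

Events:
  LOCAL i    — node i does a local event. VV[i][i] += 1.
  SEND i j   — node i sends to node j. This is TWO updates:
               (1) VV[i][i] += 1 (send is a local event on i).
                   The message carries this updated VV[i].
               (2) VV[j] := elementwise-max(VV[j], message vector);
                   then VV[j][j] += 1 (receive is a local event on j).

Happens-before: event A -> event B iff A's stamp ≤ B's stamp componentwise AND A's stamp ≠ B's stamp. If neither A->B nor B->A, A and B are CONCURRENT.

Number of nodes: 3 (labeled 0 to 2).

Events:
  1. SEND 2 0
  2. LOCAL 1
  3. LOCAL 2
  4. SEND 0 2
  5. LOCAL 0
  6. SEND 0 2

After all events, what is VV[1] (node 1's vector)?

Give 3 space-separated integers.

Initial: VV[0]=[0, 0, 0]
Initial: VV[1]=[0, 0, 0]
Initial: VV[2]=[0, 0, 0]
Event 1: SEND 2->0: VV[2][2]++ -> VV[2]=[0, 0, 1], msg_vec=[0, 0, 1]; VV[0]=max(VV[0],msg_vec) then VV[0][0]++ -> VV[0]=[1, 0, 1]
Event 2: LOCAL 1: VV[1][1]++ -> VV[1]=[0, 1, 0]
Event 3: LOCAL 2: VV[2][2]++ -> VV[2]=[0, 0, 2]
Event 4: SEND 0->2: VV[0][0]++ -> VV[0]=[2, 0, 1], msg_vec=[2, 0, 1]; VV[2]=max(VV[2],msg_vec) then VV[2][2]++ -> VV[2]=[2, 0, 3]
Event 5: LOCAL 0: VV[0][0]++ -> VV[0]=[3, 0, 1]
Event 6: SEND 0->2: VV[0][0]++ -> VV[0]=[4, 0, 1], msg_vec=[4, 0, 1]; VV[2]=max(VV[2],msg_vec) then VV[2][2]++ -> VV[2]=[4, 0, 4]
Final vectors: VV[0]=[4, 0, 1]; VV[1]=[0, 1, 0]; VV[2]=[4, 0, 4]

Answer: 0 1 0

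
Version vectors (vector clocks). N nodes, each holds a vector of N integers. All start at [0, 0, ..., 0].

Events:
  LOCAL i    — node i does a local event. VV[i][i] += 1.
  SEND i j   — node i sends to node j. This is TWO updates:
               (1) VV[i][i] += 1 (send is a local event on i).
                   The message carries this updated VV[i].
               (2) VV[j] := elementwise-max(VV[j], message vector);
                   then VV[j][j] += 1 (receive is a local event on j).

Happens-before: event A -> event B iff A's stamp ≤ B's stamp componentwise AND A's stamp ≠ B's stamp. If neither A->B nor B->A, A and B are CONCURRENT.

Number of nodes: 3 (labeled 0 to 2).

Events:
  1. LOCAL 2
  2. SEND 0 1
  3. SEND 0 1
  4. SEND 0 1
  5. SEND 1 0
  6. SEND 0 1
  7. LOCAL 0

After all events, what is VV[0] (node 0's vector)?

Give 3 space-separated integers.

Initial: VV[0]=[0, 0, 0]
Initial: VV[1]=[0, 0, 0]
Initial: VV[2]=[0, 0, 0]
Event 1: LOCAL 2: VV[2][2]++ -> VV[2]=[0, 0, 1]
Event 2: SEND 0->1: VV[0][0]++ -> VV[0]=[1, 0, 0], msg_vec=[1, 0, 0]; VV[1]=max(VV[1],msg_vec) then VV[1][1]++ -> VV[1]=[1, 1, 0]
Event 3: SEND 0->1: VV[0][0]++ -> VV[0]=[2, 0, 0], msg_vec=[2, 0, 0]; VV[1]=max(VV[1],msg_vec) then VV[1][1]++ -> VV[1]=[2, 2, 0]
Event 4: SEND 0->1: VV[0][0]++ -> VV[0]=[3, 0, 0], msg_vec=[3, 0, 0]; VV[1]=max(VV[1],msg_vec) then VV[1][1]++ -> VV[1]=[3, 3, 0]
Event 5: SEND 1->0: VV[1][1]++ -> VV[1]=[3, 4, 0], msg_vec=[3, 4, 0]; VV[0]=max(VV[0],msg_vec) then VV[0][0]++ -> VV[0]=[4, 4, 0]
Event 6: SEND 0->1: VV[0][0]++ -> VV[0]=[5, 4, 0], msg_vec=[5, 4, 0]; VV[1]=max(VV[1],msg_vec) then VV[1][1]++ -> VV[1]=[5, 5, 0]
Event 7: LOCAL 0: VV[0][0]++ -> VV[0]=[6, 4, 0]
Final vectors: VV[0]=[6, 4, 0]; VV[1]=[5, 5, 0]; VV[2]=[0, 0, 1]

Answer: 6 4 0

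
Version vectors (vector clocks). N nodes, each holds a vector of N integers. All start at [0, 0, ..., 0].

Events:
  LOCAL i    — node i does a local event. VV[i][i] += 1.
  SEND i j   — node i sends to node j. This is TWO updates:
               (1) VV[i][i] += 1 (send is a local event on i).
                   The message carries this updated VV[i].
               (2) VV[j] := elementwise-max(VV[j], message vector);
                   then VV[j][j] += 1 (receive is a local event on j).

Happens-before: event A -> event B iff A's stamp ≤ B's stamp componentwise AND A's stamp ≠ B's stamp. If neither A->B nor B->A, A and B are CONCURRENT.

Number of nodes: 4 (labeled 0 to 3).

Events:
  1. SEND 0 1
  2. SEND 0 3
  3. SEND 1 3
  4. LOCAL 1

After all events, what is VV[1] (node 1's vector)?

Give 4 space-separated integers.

Answer: 1 3 0 0

Derivation:
Initial: VV[0]=[0, 0, 0, 0]
Initial: VV[1]=[0, 0, 0, 0]
Initial: VV[2]=[0, 0, 0, 0]
Initial: VV[3]=[0, 0, 0, 0]
Event 1: SEND 0->1: VV[0][0]++ -> VV[0]=[1, 0, 0, 0], msg_vec=[1, 0, 0, 0]; VV[1]=max(VV[1],msg_vec) then VV[1][1]++ -> VV[1]=[1, 1, 0, 0]
Event 2: SEND 0->3: VV[0][0]++ -> VV[0]=[2, 0, 0, 0], msg_vec=[2, 0, 0, 0]; VV[3]=max(VV[3],msg_vec) then VV[3][3]++ -> VV[3]=[2, 0, 0, 1]
Event 3: SEND 1->3: VV[1][1]++ -> VV[1]=[1, 2, 0, 0], msg_vec=[1, 2, 0, 0]; VV[3]=max(VV[3],msg_vec) then VV[3][3]++ -> VV[3]=[2, 2, 0, 2]
Event 4: LOCAL 1: VV[1][1]++ -> VV[1]=[1, 3, 0, 0]
Final vectors: VV[0]=[2, 0, 0, 0]; VV[1]=[1, 3, 0, 0]; VV[2]=[0, 0, 0, 0]; VV[3]=[2, 2, 0, 2]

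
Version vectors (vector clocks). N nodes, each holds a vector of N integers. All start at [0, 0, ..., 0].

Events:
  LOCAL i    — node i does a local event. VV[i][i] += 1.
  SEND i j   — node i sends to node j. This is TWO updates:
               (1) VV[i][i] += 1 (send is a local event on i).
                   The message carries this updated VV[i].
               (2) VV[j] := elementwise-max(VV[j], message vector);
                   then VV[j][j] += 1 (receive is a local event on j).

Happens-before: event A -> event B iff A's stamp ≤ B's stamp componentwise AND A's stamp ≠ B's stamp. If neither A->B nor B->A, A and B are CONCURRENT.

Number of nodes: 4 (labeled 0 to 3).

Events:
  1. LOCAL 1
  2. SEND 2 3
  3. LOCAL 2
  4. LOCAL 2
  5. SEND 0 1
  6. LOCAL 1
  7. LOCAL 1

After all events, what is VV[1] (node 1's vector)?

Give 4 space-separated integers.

Answer: 1 4 0 0

Derivation:
Initial: VV[0]=[0, 0, 0, 0]
Initial: VV[1]=[0, 0, 0, 0]
Initial: VV[2]=[0, 0, 0, 0]
Initial: VV[3]=[0, 0, 0, 0]
Event 1: LOCAL 1: VV[1][1]++ -> VV[1]=[0, 1, 0, 0]
Event 2: SEND 2->3: VV[2][2]++ -> VV[2]=[0, 0, 1, 0], msg_vec=[0, 0, 1, 0]; VV[3]=max(VV[3],msg_vec) then VV[3][3]++ -> VV[3]=[0, 0, 1, 1]
Event 3: LOCAL 2: VV[2][2]++ -> VV[2]=[0, 0, 2, 0]
Event 4: LOCAL 2: VV[2][2]++ -> VV[2]=[0, 0, 3, 0]
Event 5: SEND 0->1: VV[0][0]++ -> VV[0]=[1, 0, 0, 0], msg_vec=[1, 0, 0, 0]; VV[1]=max(VV[1],msg_vec) then VV[1][1]++ -> VV[1]=[1, 2, 0, 0]
Event 6: LOCAL 1: VV[1][1]++ -> VV[1]=[1, 3, 0, 0]
Event 7: LOCAL 1: VV[1][1]++ -> VV[1]=[1, 4, 0, 0]
Final vectors: VV[0]=[1, 0, 0, 0]; VV[1]=[1, 4, 0, 0]; VV[2]=[0, 0, 3, 0]; VV[3]=[0, 0, 1, 1]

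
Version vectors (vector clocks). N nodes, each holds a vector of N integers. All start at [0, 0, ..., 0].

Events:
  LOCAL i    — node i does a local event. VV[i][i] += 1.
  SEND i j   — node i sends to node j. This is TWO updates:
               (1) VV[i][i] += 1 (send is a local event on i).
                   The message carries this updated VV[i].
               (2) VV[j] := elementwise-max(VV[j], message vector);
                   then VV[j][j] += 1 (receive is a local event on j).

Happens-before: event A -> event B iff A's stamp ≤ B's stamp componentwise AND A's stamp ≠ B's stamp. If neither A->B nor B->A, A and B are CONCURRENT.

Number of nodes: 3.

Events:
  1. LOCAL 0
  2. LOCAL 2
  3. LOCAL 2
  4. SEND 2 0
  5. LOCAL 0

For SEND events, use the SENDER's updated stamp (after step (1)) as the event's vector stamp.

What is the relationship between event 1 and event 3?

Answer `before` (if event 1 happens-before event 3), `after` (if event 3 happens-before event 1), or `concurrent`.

Answer: concurrent

Derivation:
Initial: VV[0]=[0, 0, 0]
Initial: VV[1]=[0, 0, 0]
Initial: VV[2]=[0, 0, 0]
Event 1: LOCAL 0: VV[0][0]++ -> VV[0]=[1, 0, 0]
Event 2: LOCAL 2: VV[2][2]++ -> VV[2]=[0, 0, 1]
Event 3: LOCAL 2: VV[2][2]++ -> VV[2]=[0, 0, 2]
Event 4: SEND 2->0: VV[2][2]++ -> VV[2]=[0, 0, 3], msg_vec=[0, 0, 3]; VV[0]=max(VV[0],msg_vec) then VV[0][0]++ -> VV[0]=[2, 0, 3]
Event 5: LOCAL 0: VV[0][0]++ -> VV[0]=[3, 0, 3]
Event 1 stamp: [1, 0, 0]
Event 3 stamp: [0, 0, 2]
[1, 0, 0] <= [0, 0, 2]? False
[0, 0, 2] <= [1, 0, 0]? False
Relation: concurrent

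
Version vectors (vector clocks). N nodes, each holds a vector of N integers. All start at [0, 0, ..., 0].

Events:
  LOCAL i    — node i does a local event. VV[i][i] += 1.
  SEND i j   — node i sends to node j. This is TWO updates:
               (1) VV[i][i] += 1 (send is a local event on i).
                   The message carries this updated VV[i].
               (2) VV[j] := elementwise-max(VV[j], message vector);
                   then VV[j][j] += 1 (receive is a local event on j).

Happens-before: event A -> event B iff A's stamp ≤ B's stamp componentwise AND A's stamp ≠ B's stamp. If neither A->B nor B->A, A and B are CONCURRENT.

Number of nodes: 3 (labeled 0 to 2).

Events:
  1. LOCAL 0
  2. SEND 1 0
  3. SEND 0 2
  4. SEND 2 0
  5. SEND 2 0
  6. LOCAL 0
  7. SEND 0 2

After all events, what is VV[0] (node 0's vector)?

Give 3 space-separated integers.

Answer: 7 1 3

Derivation:
Initial: VV[0]=[0, 0, 0]
Initial: VV[1]=[0, 0, 0]
Initial: VV[2]=[0, 0, 0]
Event 1: LOCAL 0: VV[0][0]++ -> VV[0]=[1, 0, 0]
Event 2: SEND 1->0: VV[1][1]++ -> VV[1]=[0, 1, 0], msg_vec=[0, 1, 0]; VV[0]=max(VV[0],msg_vec) then VV[0][0]++ -> VV[0]=[2, 1, 0]
Event 3: SEND 0->2: VV[0][0]++ -> VV[0]=[3, 1, 0], msg_vec=[3, 1, 0]; VV[2]=max(VV[2],msg_vec) then VV[2][2]++ -> VV[2]=[3, 1, 1]
Event 4: SEND 2->0: VV[2][2]++ -> VV[2]=[3, 1, 2], msg_vec=[3, 1, 2]; VV[0]=max(VV[0],msg_vec) then VV[0][0]++ -> VV[0]=[4, 1, 2]
Event 5: SEND 2->0: VV[2][2]++ -> VV[2]=[3, 1, 3], msg_vec=[3, 1, 3]; VV[0]=max(VV[0],msg_vec) then VV[0][0]++ -> VV[0]=[5, 1, 3]
Event 6: LOCAL 0: VV[0][0]++ -> VV[0]=[6, 1, 3]
Event 7: SEND 0->2: VV[0][0]++ -> VV[0]=[7, 1, 3], msg_vec=[7, 1, 3]; VV[2]=max(VV[2],msg_vec) then VV[2][2]++ -> VV[2]=[7, 1, 4]
Final vectors: VV[0]=[7, 1, 3]; VV[1]=[0, 1, 0]; VV[2]=[7, 1, 4]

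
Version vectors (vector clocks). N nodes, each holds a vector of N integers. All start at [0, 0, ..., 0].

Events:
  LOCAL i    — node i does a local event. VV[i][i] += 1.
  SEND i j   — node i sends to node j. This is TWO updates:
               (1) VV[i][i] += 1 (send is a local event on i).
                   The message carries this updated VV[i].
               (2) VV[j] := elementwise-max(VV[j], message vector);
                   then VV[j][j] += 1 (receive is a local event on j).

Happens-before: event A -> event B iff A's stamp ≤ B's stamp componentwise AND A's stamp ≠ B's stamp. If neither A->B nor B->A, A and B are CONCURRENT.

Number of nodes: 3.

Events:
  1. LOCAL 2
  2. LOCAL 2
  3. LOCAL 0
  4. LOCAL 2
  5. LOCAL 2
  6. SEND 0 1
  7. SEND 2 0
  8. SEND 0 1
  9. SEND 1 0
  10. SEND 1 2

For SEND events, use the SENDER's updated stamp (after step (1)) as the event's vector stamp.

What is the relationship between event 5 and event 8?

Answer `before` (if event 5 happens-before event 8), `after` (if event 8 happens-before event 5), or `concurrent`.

Initial: VV[0]=[0, 0, 0]
Initial: VV[1]=[0, 0, 0]
Initial: VV[2]=[0, 0, 0]
Event 1: LOCAL 2: VV[2][2]++ -> VV[2]=[0, 0, 1]
Event 2: LOCAL 2: VV[2][2]++ -> VV[2]=[0, 0, 2]
Event 3: LOCAL 0: VV[0][0]++ -> VV[0]=[1, 0, 0]
Event 4: LOCAL 2: VV[2][2]++ -> VV[2]=[0, 0, 3]
Event 5: LOCAL 2: VV[2][2]++ -> VV[2]=[0, 0, 4]
Event 6: SEND 0->1: VV[0][0]++ -> VV[0]=[2, 0, 0], msg_vec=[2, 0, 0]; VV[1]=max(VV[1],msg_vec) then VV[1][1]++ -> VV[1]=[2, 1, 0]
Event 7: SEND 2->0: VV[2][2]++ -> VV[2]=[0, 0, 5], msg_vec=[0, 0, 5]; VV[0]=max(VV[0],msg_vec) then VV[0][0]++ -> VV[0]=[3, 0, 5]
Event 8: SEND 0->1: VV[0][0]++ -> VV[0]=[4, 0, 5], msg_vec=[4, 0, 5]; VV[1]=max(VV[1],msg_vec) then VV[1][1]++ -> VV[1]=[4, 2, 5]
Event 9: SEND 1->0: VV[1][1]++ -> VV[1]=[4, 3, 5], msg_vec=[4, 3, 5]; VV[0]=max(VV[0],msg_vec) then VV[0][0]++ -> VV[0]=[5, 3, 5]
Event 10: SEND 1->2: VV[1][1]++ -> VV[1]=[4, 4, 5], msg_vec=[4, 4, 5]; VV[2]=max(VV[2],msg_vec) then VV[2][2]++ -> VV[2]=[4, 4, 6]
Event 5 stamp: [0, 0, 4]
Event 8 stamp: [4, 0, 5]
[0, 0, 4] <= [4, 0, 5]? True
[4, 0, 5] <= [0, 0, 4]? False
Relation: before

Answer: before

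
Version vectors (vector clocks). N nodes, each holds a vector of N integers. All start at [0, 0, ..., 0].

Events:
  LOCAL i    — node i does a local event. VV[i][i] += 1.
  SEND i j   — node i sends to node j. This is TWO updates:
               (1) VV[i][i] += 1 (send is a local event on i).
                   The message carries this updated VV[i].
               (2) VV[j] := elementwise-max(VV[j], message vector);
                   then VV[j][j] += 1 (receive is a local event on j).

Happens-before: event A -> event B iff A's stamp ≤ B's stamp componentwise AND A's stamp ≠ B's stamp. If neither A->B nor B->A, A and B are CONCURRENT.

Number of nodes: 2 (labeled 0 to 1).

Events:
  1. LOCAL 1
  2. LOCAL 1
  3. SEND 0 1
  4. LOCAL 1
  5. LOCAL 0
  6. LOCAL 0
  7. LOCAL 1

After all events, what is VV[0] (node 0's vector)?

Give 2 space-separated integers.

Initial: VV[0]=[0, 0]
Initial: VV[1]=[0, 0]
Event 1: LOCAL 1: VV[1][1]++ -> VV[1]=[0, 1]
Event 2: LOCAL 1: VV[1][1]++ -> VV[1]=[0, 2]
Event 3: SEND 0->1: VV[0][0]++ -> VV[0]=[1, 0], msg_vec=[1, 0]; VV[1]=max(VV[1],msg_vec) then VV[1][1]++ -> VV[1]=[1, 3]
Event 4: LOCAL 1: VV[1][1]++ -> VV[1]=[1, 4]
Event 5: LOCAL 0: VV[0][0]++ -> VV[0]=[2, 0]
Event 6: LOCAL 0: VV[0][0]++ -> VV[0]=[3, 0]
Event 7: LOCAL 1: VV[1][1]++ -> VV[1]=[1, 5]
Final vectors: VV[0]=[3, 0]; VV[1]=[1, 5]

Answer: 3 0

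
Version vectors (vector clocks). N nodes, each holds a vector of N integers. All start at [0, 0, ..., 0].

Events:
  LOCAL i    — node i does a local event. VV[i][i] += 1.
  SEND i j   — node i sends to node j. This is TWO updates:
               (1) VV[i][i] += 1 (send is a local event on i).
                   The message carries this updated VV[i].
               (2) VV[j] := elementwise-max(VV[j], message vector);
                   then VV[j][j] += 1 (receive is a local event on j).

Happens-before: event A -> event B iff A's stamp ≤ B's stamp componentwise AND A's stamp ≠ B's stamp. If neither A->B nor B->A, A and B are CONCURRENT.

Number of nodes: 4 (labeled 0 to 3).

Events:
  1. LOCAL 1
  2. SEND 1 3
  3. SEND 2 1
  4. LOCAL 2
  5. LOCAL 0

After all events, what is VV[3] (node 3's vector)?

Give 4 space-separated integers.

Answer: 0 2 0 1

Derivation:
Initial: VV[0]=[0, 0, 0, 0]
Initial: VV[1]=[0, 0, 0, 0]
Initial: VV[2]=[0, 0, 0, 0]
Initial: VV[3]=[0, 0, 0, 0]
Event 1: LOCAL 1: VV[1][1]++ -> VV[1]=[0, 1, 0, 0]
Event 2: SEND 1->3: VV[1][1]++ -> VV[1]=[0, 2, 0, 0], msg_vec=[0, 2, 0, 0]; VV[3]=max(VV[3],msg_vec) then VV[3][3]++ -> VV[3]=[0, 2, 0, 1]
Event 3: SEND 2->1: VV[2][2]++ -> VV[2]=[0, 0, 1, 0], msg_vec=[0, 0, 1, 0]; VV[1]=max(VV[1],msg_vec) then VV[1][1]++ -> VV[1]=[0, 3, 1, 0]
Event 4: LOCAL 2: VV[2][2]++ -> VV[2]=[0, 0, 2, 0]
Event 5: LOCAL 0: VV[0][0]++ -> VV[0]=[1, 0, 0, 0]
Final vectors: VV[0]=[1, 0, 0, 0]; VV[1]=[0, 3, 1, 0]; VV[2]=[0, 0, 2, 0]; VV[3]=[0, 2, 0, 1]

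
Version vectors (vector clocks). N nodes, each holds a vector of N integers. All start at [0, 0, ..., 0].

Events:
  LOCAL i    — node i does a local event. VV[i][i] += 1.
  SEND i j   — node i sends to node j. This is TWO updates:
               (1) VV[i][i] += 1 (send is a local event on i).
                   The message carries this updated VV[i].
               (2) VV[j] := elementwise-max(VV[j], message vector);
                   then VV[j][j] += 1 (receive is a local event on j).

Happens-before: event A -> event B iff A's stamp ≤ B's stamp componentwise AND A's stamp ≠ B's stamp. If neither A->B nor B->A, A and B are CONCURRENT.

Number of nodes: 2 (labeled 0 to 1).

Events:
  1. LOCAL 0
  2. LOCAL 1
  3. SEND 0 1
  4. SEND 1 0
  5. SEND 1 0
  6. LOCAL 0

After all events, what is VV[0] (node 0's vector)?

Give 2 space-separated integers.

Answer: 5 4

Derivation:
Initial: VV[0]=[0, 0]
Initial: VV[1]=[0, 0]
Event 1: LOCAL 0: VV[0][0]++ -> VV[0]=[1, 0]
Event 2: LOCAL 1: VV[1][1]++ -> VV[1]=[0, 1]
Event 3: SEND 0->1: VV[0][0]++ -> VV[0]=[2, 0], msg_vec=[2, 0]; VV[1]=max(VV[1],msg_vec) then VV[1][1]++ -> VV[1]=[2, 2]
Event 4: SEND 1->0: VV[1][1]++ -> VV[1]=[2, 3], msg_vec=[2, 3]; VV[0]=max(VV[0],msg_vec) then VV[0][0]++ -> VV[0]=[3, 3]
Event 5: SEND 1->0: VV[1][1]++ -> VV[1]=[2, 4], msg_vec=[2, 4]; VV[0]=max(VV[0],msg_vec) then VV[0][0]++ -> VV[0]=[4, 4]
Event 6: LOCAL 0: VV[0][0]++ -> VV[0]=[5, 4]
Final vectors: VV[0]=[5, 4]; VV[1]=[2, 4]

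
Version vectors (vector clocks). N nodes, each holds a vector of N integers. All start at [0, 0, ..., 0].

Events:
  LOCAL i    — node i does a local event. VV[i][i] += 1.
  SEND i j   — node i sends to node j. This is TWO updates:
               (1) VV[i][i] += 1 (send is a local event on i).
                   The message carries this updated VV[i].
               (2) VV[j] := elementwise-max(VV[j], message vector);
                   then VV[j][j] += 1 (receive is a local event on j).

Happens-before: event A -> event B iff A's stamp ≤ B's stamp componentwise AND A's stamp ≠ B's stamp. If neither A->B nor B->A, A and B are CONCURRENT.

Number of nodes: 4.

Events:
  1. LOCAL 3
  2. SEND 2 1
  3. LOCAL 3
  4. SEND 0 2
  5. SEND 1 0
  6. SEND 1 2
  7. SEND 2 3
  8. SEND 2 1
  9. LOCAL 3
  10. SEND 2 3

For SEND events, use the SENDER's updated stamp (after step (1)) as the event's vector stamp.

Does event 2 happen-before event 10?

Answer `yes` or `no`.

Initial: VV[0]=[0, 0, 0, 0]
Initial: VV[1]=[0, 0, 0, 0]
Initial: VV[2]=[0, 0, 0, 0]
Initial: VV[3]=[0, 0, 0, 0]
Event 1: LOCAL 3: VV[3][3]++ -> VV[3]=[0, 0, 0, 1]
Event 2: SEND 2->1: VV[2][2]++ -> VV[2]=[0, 0, 1, 0], msg_vec=[0, 0, 1, 0]; VV[1]=max(VV[1],msg_vec) then VV[1][1]++ -> VV[1]=[0, 1, 1, 0]
Event 3: LOCAL 3: VV[3][3]++ -> VV[3]=[0, 0, 0, 2]
Event 4: SEND 0->2: VV[0][0]++ -> VV[0]=[1, 0, 0, 0], msg_vec=[1, 0, 0, 0]; VV[2]=max(VV[2],msg_vec) then VV[2][2]++ -> VV[2]=[1, 0, 2, 0]
Event 5: SEND 1->0: VV[1][1]++ -> VV[1]=[0, 2, 1, 0], msg_vec=[0, 2, 1, 0]; VV[0]=max(VV[0],msg_vec) then VV[0][0]++ -> VV[0]=[2, 2, 1, 0]
Event 6: SEND 1->2: VV[1][1]++ -> VV[1]=[0, 3, 1, 0], msg_vec=[0, 3, 1, 0]; VV[2]=max(VV[2],msg_vec) then VV[2][2]++ -> VV[2]=[1, 3, 3, 0]
Event 7: SEND 2->3: VV[2][2]++ -> VV[2]=[1, 3, 4, 0], msg_vec=[1, 3, 4, 0]; VV[3]=max(VV[3],msg_vec) then VV[3][3]++ -> VV[3]=[1, 3, 4, 3]
Event 8: SEND 2->1: VV[2][2]++ -> VV[2]=[1, 3, 5, 0], msg_vec=[1, 3, 5, 0]; VV[1]=max(VV[1],msg_vec) then VV[1][1]++ -> VV[1]=[1, 4, 5, 0]
Event 9: LOCAL 3: VV[3][3]++ -> VV[3]=[1, 3, 4, 4]
Event 10: SEND 2->3: VV[2][2]++ -> VV[2]=[1, 3, 6, 0], msg_vec=[1, 3, 6, 0]; VV[3]=max(VV[3],msg_vec) then VV[3][3]++ -> VV[3]=[1, 3, 6, 5]
Event 2 stamp: [0, 0, 1, 0]
Event 10 stamp: [1, 3, 6, 0]
[0, 0, 1, 0] <= [1, 3, 6, 0]? True. Equal? False. Happens-before: True

Answer: yes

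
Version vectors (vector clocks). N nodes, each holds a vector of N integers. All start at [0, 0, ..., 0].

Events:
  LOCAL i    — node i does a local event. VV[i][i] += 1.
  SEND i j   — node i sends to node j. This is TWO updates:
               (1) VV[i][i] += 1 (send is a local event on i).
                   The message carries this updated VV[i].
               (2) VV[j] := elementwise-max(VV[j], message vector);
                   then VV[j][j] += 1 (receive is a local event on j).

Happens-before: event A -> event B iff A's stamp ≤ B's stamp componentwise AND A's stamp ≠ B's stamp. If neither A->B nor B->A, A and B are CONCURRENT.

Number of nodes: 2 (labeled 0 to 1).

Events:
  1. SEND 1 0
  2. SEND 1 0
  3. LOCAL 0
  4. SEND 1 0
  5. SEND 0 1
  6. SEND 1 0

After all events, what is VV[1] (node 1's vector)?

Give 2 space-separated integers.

Answer: 5 5

Derivation:
Initial: VV[0]=[0, 0]
Initial: VV[1]=[0, 0]
Event 1: SEND 1->0: VV[1][1]++ -> VV[1]=[0, 1], msg_vec=[0, 1]; VV[0]=max(VV[0],msg_vec) then VV[0][0]++ -> VV[0]=[1, 1]
Event 2: SEND 1->0: VV[1][1]++ -> VV[1]=[0, 2], msg_vec=[0, 2]; VV[0]=max(VV[0],msg_vec) then VV[0][0]++ -> VV[0]=[2, 2]
Event 3: LOCAL 0: VV[0][0]++ -> VV[0]=[3, 2]
Event 4: SEND 1->0: VV[1][1]++ -> VV[1]=[0, 3], msg_vec=[0, 3]; VV[0]=max(VV[0],msg_vec) then VV[0][0]++ -> VV[0]=[4, 3]
Event 5: SEND 0->1: VV[0][0]++ -> VV[0]=[5, 3], msg_vec=[5, 3]; VV[1]=max(VV[1],msg_vec) then VV[1][1]++ -> VV[1]=[5, 4]
Event 6: SEND 1->0: VV[1][1]++ -> VV[1]=[5, 5], msg_vec=[5, 5]; VV[0]=max(VV[0],msg_vec) then VV[0][0]++ -> VV[0]=[6, 5]
Final vectors: VV[0]=[6, 5]; VV[1]=[5, 5]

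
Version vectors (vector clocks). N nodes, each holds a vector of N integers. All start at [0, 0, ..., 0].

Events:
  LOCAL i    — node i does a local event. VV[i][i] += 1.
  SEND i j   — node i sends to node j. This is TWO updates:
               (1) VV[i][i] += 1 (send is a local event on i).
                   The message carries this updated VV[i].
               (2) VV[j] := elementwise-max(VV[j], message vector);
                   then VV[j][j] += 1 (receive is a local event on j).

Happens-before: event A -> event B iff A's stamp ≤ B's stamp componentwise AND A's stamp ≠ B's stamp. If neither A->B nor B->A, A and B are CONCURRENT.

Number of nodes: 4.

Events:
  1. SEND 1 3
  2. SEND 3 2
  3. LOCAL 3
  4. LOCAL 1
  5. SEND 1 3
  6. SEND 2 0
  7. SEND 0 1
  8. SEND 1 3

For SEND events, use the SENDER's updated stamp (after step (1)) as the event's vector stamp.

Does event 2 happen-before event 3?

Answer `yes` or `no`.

Initial: VV[0]=[0, 0, 0, 0]
Initial: VV[1]=[0, 0, 0, 0]
Initial: VV[2]=[0, 0, 0, 0]
Initial: VV[3]=[0, 0, 0, 0]
Event 1: SEND 1->3: VV[1][1]++ -> VV[1]=[0, 1, 0, 0], msg_vec=[0, 1, 0, 0]; VV[3]=max(VV[3],msg_vec) then VV[3][3]++ -> VV[3]=[0, 1, 0, 1]
Event 2: SEND 3->2: VV[3][3]++ -> VV[3]=[0, 1, 0, 2], msg_vec=[0, 1, 0, 2]; VV[2]=max(VV[2],msg_vec) then VV[2][2]++ -> VV[2]=[0, 1, 1, 2]
Event 3: LOCAL 3: VV[3][3]++ -> VV[3]=[0, 1, 0, 3]
Event 4: LOCAL 1: VV[1][1]++ -> VV[1]=[0, 2, 0, 0]
Event 5: SEND 1->3: VV[1][1]++ -> VV[1]=[0, 3, 0, 0], msg_vec=[0, 3, 0, 0]; VV[3]=max(VV[3],msg_vec) then VV[3][3]++ -> VV[3]=[0, 3, 0, 4]
Event 6: SEND 2->0: VV[2][2]++ -> VV[2]=[0, 1, 2, 2], msg_vec=[0, 1, 2, 2]; VV[0]=max(VV[0],msg_vec) then VV[0][0]++ -> VV[0]=[1, 1, 2, 2]
Event 7: SEND 0->1: VV[0][0]++ -> VV[0]=[2, 1, 2, 2], msg_vec=[2, 1, 2, 2]; VV[1]=max(VV[1],msg_vec) then VV[1][1]++ -> VV[1]=[2, 4, 2, 2]
Event 8: SEND 1->3: VV[1][1]++ -> VV[1]=[2, 5, 2, 2], msg_vec=[2, 5, 2, 2]; VV[3]=max(VV[3],msg_vec) then VV[3][3]++ -> VV[3]=[2, 5, 2, 5]
Event 2 stamp: [0, 1, 0, 2]
Event 3 stamp: [0, 1, 0, 3]
[0, 1, 0, 2] <= [0, 1, 0, 3]? True. Equal? False. Happens-before: True

Answer: yes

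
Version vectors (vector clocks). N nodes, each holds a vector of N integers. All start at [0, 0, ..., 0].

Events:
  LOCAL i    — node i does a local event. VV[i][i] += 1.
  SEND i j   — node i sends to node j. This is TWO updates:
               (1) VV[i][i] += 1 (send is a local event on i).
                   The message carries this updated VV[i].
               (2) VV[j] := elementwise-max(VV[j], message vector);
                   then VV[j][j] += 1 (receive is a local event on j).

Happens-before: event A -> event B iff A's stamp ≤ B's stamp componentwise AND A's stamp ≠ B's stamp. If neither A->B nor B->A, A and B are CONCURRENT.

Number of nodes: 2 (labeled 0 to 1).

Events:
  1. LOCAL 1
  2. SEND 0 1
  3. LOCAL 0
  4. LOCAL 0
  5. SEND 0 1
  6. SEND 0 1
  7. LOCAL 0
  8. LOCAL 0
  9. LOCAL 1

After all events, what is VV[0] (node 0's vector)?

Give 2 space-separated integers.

Initial: VV[0]=[0, 0]
Initial: VV[1]=[0, 0]
Event 1: LOCAL 1: VV[1][1]++ -> VV[1]=[0, 1]
Event 2: SEND 0->1: VV[0][0]++ -> VV[0]=[1, 0], msg_vec=[1, 0]; VV[1]=max(VV[1],msg_vec) then VV[1][1]++ -> VV[1]=[1, 2]
Event 3: LOCAL 0: VV[0][0]++ -> VV[0]=[2, 0]
Event 4: LOCAL 0: VV[0][0]++ -> VV[0]=[3, 0]
Event 5: SEND 0->1: VV[0][0]++ -> VV[0]=[4, 0], msg_vec=[4, 0]; VV[1]=max(VV[1],msg_vec) then VV[1][1]++ -> VV[1]=[4, 3]
Event 6: SEND 0->1: VV[0][0]++ -> VV[0]=[5, 0], msg_vec=[5, 0]; VV[1]=max(VV[1],msg_vec) then VV[1][1]++ -> VV[1]=[5, 4]
Event 7: LOCAL 0: VV[0][0]++ -> VV[0]=[6, 0]
Event 8: LOCAL 0: VV[0][0]++ -> VV[0]=[7, 0]
Event 9: LOCAL 1: VV[1][1]++ -> VV[1]=[5, 5]
Final vectors: VV[0]=[7, 0]; VV[1]=[5, 5]

Answer: 7 0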